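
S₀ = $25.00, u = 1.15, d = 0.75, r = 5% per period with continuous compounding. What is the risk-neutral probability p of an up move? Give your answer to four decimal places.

p = 0.7532

Risk-neutral probability p = (e^0.05 − 0.75)/(1.15 − 0.75) = 0.3013/0.4000 = 0.7532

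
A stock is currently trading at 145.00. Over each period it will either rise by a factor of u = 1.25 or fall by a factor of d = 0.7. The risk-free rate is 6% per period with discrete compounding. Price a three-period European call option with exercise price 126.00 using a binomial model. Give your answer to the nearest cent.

49.16

Risk-neutral probability p = (1 + 0.06 − 0.7)/(1.25 − 0.7) = 0.3600/0.5500 = 0.6545
Terminal stock prices: S_uuu = 283.2, S_uud = 158.6, S_udd = 88.81, S_ddd = 49.73
Terminal payoffs (S − K): max(157.2, 0) = 157.2, max(32.59, 0) = 32.59, max(-37.19, 0) = 0, max(-76.27, 0) = 0
Node uu (S = 226.6): V_uu = 1/1.06·[0.6545·157.2031 + 0.3455·32.5938] = 107.6946
Node ud (S = 126.9): V_ud = 1/1.06·[0.6545·32.5938 + 0.3455·0.0000] = 20.1265
Node dd (S = 71.05): V_dd = 1/1.06·[0.6545·0.0000 + 0.3455·0.0000] = 0.0000
Node u (S = 181.2): V_u = 1/1.06·[0.6545·107.6946 + 0.3455·20.1265] = 73.0602
Node d (S = 101.5): V_d = 1/1.06·[0.6545·20.1265 + 0.3455·0.0000] = 12.4280
Node 0 (S = 145): V_0 = 1/1.06·[0.6545·73.0602 + 0.3455·12.4280] = 49.1646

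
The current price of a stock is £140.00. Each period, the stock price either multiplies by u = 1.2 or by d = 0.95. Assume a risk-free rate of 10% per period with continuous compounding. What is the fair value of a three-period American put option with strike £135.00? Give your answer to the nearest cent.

£1.02

Risk-neutral probability p = (e^0.1 − 0.95)/(1.2 − 0.95) = 0.1552/0.2500 = 0.6207
Terminal stock prices: S_uuu = 241.9, S_uud = 191.5, S_udd = 151.6, S_ddd = 120
Terminal payoffs (K − S): max(-106.9, 0) = 0, max(-56.52, 0) = 0, max(-16.62, 0) = 0, max(14.97, 0) = 14.97
Node uu (S = 201.6): continuation = e^(−0.1)·[0.6207·0.0000 + 0.3793·0.0000] = 0.0000; exercise value = 0.0000 ≤ continuation, so V_uu = 0.0000
Node ud (S = 159.6): continuation = e^(−0.1)·[0.6207·0.0000 + 0.3793·0.0000] = 0.0000; exercise value = 0.0000 ≤ continuation, so V_ud = 0.0000
Node dd (S = 126.3): continuation = e^(−0.1)·[0.6207·0.0000 + 0.3793·14.9675] = 5.1371; exercise value = 8.6500 > continuation, so V_dd = 8.6500 (exercise)
Node u (S = 168): continuation = e^(−0.1)·[0.6207·0.0000 + 0.3793·0.0000] = 0.0000; exercise value = 0.0000 ≤ continuation, so V_u = 0.0000
Node d (S = 133): continuation = e^(−0.1)·[0.6207·0.0000 + 0.3793·8.6500] = 2.9688; exercise value = 2.0000 ≤ continuation, so V_d = 2.9688
Node 0 (S = 140): continuation = e^(−0.1)·[0.6207·0.0000 + 0.3793·2.9688] = 1.0190; exercise value = 0.0000 ≤ continuation, so V_0 = 1.0190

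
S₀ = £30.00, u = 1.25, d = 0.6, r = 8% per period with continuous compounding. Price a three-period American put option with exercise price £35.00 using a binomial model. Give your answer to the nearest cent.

£6.82

Risk-neutral probability p = (e^0.08 − 0.6)/(1.25 − 0.6) = 0.4833/0.6500 = 0.7435
Terminal stock prices: S_uuu = 58.59, S_uud = 28.12, S_udd = 13.5, S_ddd = 6.48
Terminal payoffs (K − S): max(-23.59, 0) = 0, max(6.875, 0) = 6.875, max(21.5, 0) = 21.5, max(28.52, 0) = 28.52
Node uu (S = 46.88): continuation = e^(−0.08)·[0.7435·0.0000 + 0.2565·6.8750] = 1.6277; exercise value = 0.0000 ≤ continuation, so V_uu = 1.6277
Node ud (S = 22.5): continuation = e^(−0.08)·[0.7435·6.8750 + 0.2565·21.5000] = 9.8091; exercise value = 12.5000 > continuation, so V_ud = 12.5000 (exercise)
Node dd (S = 10.8): continuation = e^(−0.08)·[0.7435·21.5000 + 0.2565·28.5200] = 21.5091; exercise value = 24.2000 > continuation, so V_dd = 24.2000 (exercise)
Node u (S = 37.5): continuation = e^(−0.08)·[0.7435·1.6277 + 0.2565·12.5000] = 4.0767; exercise value = 0.0000 ≤ continuation, so V_u = 4.0767
Node d (S = 18): continuation = e^(−0.08)·[0.7435·12.5000 + 0.2565·24.2000] = 14.3091; exercise value = 17.0000 > continuation, so V_d = 17.0000 (exercise)
Node 0 (S = 30): continuation = e^(−0.08)·[0.7435·4.0767 + 0.2565·17.0000] = 6.8230; exercise value = 5.0000 ≤ continuation, so V_0 = 6.8230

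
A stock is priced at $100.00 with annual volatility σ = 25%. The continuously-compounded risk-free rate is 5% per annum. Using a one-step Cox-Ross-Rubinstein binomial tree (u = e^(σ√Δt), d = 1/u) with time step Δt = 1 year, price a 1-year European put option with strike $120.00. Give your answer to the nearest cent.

CRR parameters: u = e^(σ√Δt) = e^(0.25·√1) = 1.2840, d = 1/u = 0.7788
Per-period rate: rΔt = 0.05·1 = 0.05, so R = e^0.05 = 1.0513
Risk-neutral probability p = (e^0.05 − 0.7788)/(1.2840 − 0.7788) = 0.2725/0.5052 = 0.5393
Terminal stock prices: S_u = 128.4, S_d = 77.88
Terminal payoffs (K − S): max(-8.403, 0) = 0, max(42.12, 0) = 42.12
Node 0 (S = 100): V_0 = e^(−0.05)·[0.5393·0.0000 + 0.4607·42.1199] = 18.4581

$18.46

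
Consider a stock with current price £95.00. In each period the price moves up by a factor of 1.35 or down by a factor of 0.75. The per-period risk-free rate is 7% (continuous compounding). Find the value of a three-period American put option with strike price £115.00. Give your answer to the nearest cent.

Risk-neutral probability p = (e^0.07 − 0.75)/(1.35 − 0.75) = 0.3225/0.6000 = 0.5375
Terminal stock prices: S_uuu = 233.7, S_uud = 129.9, S_udd = 72.14, S_ddd = 40.08
Terminal payoffs (K − S): max(-118.7, 0) = 0, max(-14.85, 0) = 0, max(42.86, 0) = 42.86, max(74.92, 0) = 74.92
Node uu (S = 173.1): continuation = e^(−0.07)·[0.5375·0.0000 + 0.4625·0.0000] = 0.0000; exercise value = 0.0000 ≤ continuation, so V_uu = 0.0000
Node ud (S = 96.19): continuation = e^(−0.07)·[0.5375·0.0000 + 0.4625·42.8594] = 18.4818; exercise value = 18.8125 > continuation, so V_ud = 18.8125 (exercise)
Node dd (S = 53.44): continuation = e^(−0.07)·[0.5375·42.8594 + 0.4625·74.9219] = 53.7878; exercise value = 61.5625 > continuation, so V_dd = 61.5625 (exercise)
Node u (S = 128.2): continuation = e^(−0.07)·[0.5375·0.0000 + 0.4625·18.8125] = 8.1123; exercise value = 0.0000 ≤ continuation, so V_u = 8.1123
Node d (S = 71.25): continuation = e^(−0.07)·[0.5375·18.8125 + 0.4625·61.5625] = 35.9753; exercise value = 43.7500 > continuation, so V_d = 43.7500 (exercise)
Node 0 (S = 95): continuation = e^(−0.07)·[0.5375·8.1123 + 0.4625·43.7500] = 22.9315; exercise value = 20.0000 ≤ continuation, so V_0 = 22.9315

£22.93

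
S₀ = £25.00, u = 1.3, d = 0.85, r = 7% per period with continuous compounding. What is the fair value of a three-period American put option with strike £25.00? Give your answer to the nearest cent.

£1.92

Risk-neutral probability p = (e^0.07 − 0.85)/(1.3 − 0.85) = 0.2225/0.4500 = 0.4945
Terminal stock prices: S_uuu = 54.93, S_uud = 35.91, S_udd = 23.48, S_ddd = 15.35
Terminal payoffs (K − S): max(-29.93, 0) = 0, max(-10.91, 0) = 0, max(1.519, 0) = 1.519, max(9.647, 0) = 9.647
Node uu (S = 42.25): continuation = e^(−0.07)·[0.4945·0.0000 + 0.5055·0.0000] = 0.0000; exercise value = 0.0000 ≤ continuation, so V_uu = 0.0000
Node ud (S = 27.62): continuation = e^(−0.07)·[0.4945·0.0000 + 0.5055·1.5188] = 0.7159; exercise value = 0.0000 ≤ continuation, so V_ud = 0.7159
Node dd (S = 18.06): continuation = e^(−0.07)·[0.4945·1.5188 + 0.5055·9.6469] = 5.2473; exercise value = 6.9375 > continuation, so V_dd = 6.9375 (exercise)
Node u (S = 32.5): continuation = e^(−0.07)·[0.4945·0.0000 + 0.5055·0.7159] = 0.3374; exercise value = 0.0000 ≤ continuation, so V_u = 0.3374
Node d (S = 21.25): continuation = e^(−0.07)·[0.4945·0.7159 + 0.5055·6.9375] = 3.6001; exercise value = 3.7500 > continuation, so V_d = 3.7500 (exercise)
Node 0 (S = 25): continuation = e^(−0.07)·[0.4945·0.3374 + 0.5055·3.7500] = 1.9232; exercise value = 0.0000 ≤ continuation, so V_0 = 1.9232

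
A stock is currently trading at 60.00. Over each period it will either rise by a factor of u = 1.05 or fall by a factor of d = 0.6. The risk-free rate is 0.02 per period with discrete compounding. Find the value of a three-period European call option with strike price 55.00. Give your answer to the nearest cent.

Risk-neutral probability p = (1 + 0.02 − 0.6)/(1.05 − 0.6) = 0.4200/0.4500 = 0.9333
Terminal stock prices: S_uuu = 69.46, S_uud = 39.69, S_udd = 22.68, S_ddd = 12.96
Terminal payoffs (S − K): max(14.46, 0) = 14.46, max(-15.31, 0) = 0, max(-32.32, 0) = 0, max(-42.04, 0) = 0
Node uu (S = 66.15): V_uu = 1/1.02·[0.9333·14.4575 + 0.0667·0.0000] = 13.2291
Node ud (S = 37.8): V_ud = 1/1.02·[0.9333·0.0000 + 0.0667·0.0000] = 0.0000
Node dd (S = 21.6): V_dd = 1/1.02·[0.9333·0.0000 + 0.0667·0.0000] = 0.0000
Node u (S = 63): V_u = 1/1.02·[0.9333·13.2291 + 0.0667·0.0000] = 12.1050
Node d (S = 36): V_d = 1/1.02·[0.9333·0.0000 + 0.0667·0.0000] = 0.0000
Node 0 (S = 60): V_0 = 1/1.02·[0.9333·12.1050 + 0.0667·0.0000] = 11.0765

11.08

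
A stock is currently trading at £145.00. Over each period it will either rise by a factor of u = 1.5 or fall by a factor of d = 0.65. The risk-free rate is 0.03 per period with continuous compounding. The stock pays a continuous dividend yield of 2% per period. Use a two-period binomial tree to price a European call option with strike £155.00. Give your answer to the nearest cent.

Per-period risk-free factor R = e^0.03 = 1.0305; dividend-adjusted growth = e^(0.03−0.02) = 1.0101.
Risk-neutral probability p = (1.0101 − 0.65)/(1.5 − 0.65) = 0.3601/0.8500 = 0.4236
Terminal stock prices: S_uu = 326.2, S_ud = 141.4, S_dd = 61.26
Terminal payoffs (S − K): max(171.2, 0) = 171.2, max(-13.62, 0) = 0, max(-93.74, 0) = 0
Node u (S = 217.5): V_u = e^(−0.03)·[0.4236·171.2500 + 0.5764·0.0000] = 70.3957
Node d (S = 94.25): V_d = e^(−0.03)·[0.4236·0.0000 + 0.5764·0.0000] = 0.0000
Node 0 (S = 145): V_0 = e^(−0.03)·[0.4236·70.3957 + 0.5764·0.0000] = 28.9375

£28.94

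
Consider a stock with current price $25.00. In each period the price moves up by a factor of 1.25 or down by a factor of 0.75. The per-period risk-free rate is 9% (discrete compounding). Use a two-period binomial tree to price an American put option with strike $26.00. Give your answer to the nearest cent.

Risk-neutral probability p = (1 + 0.09 − 0.75)/(1.25 − 0.75) = 0.3400/0.5000 = 0.6800
Terminal stock prices: S_uu = 39.06, S_ud = 23.44, S_dd = 14.06
Terminal payoffs (K − S): max(-13.06, 0) = 0, max(2.562, 0) = 2.562, max(11.94, 0) = 11.94
Node u (S = 31.25): continuation = 1/1.09·[0.6800·0.0000 + 0.3200·2.5625] = 0.7523; exercise value = 0.0000 ≤ continuation, so V_u = 0.7523
Node d (S = 18.75): continuation = 1/1.09·[0.6800·2.5625 + 0.3200·11.9375] = 5.1032; exercise value = 7.2500 > continuation, so V_d = 7.2500 (exercise)
Node 0 (S = 25): continuation = 1/1.09·[0.6800·0.7523 + 0.3200·7.2500] = 2.5978; exercise value = 1.0000 ≤ continuation, so V_0 = 2.5978

$2.60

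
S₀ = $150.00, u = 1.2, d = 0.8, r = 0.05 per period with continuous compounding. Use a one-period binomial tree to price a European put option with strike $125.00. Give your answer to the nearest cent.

$1.77

Risk-neutral probability p = (e^0.05 − 0.8)/(1.2 − 0.8) = 0.2513/0.4000 = 0.6282
Terminal stock prices: S_u = 180, S_d = 120
Terminal payoffs (K − S): max(-55, 0) = 0, max(5, 0) = 5
Node 0 (S = 150): V_0 = e^(−0.05)·[0.6282·0.0000 + 0.3718·5.0000] = 1.7684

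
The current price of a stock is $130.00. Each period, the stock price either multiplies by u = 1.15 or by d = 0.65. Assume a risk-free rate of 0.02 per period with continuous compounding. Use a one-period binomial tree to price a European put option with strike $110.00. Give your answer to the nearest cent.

Risk-neutral probability p = (e^0.02 − 0.65)/(1.15 − 0.65) = 0.3702/0.5000 = 0.7404
Terminal stock prices: S_u = 149.5, S_d = 84.5
Terminal payoffs (K − S): max(-39.5, 0) = 0, max(25.5, 0) = 25.5
Node 0 (S = 130): V_0 = e^(−0.02)·[0.7404·0.0000 + 0.2596·25.5000] = 6.4887

$6.49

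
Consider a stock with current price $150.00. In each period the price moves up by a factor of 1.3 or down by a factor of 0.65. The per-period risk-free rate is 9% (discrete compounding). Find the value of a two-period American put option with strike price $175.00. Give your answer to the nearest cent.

$31.85

Risk-neutral probability p = (1 + 0.09 − 0.65)/(1.3 − 0.65) = 0.4400/0.6500 = 0.6769
Terminal stock prices: S_uu = 253.5, S_ud = 126.8, S_dd = 63.38
Terminal payoffs (K − S): max(-78.5, 0) = 0, max(48.25, 0) = 48.25, max(111.6, 0) = 111.6
Node u (S = 195): continuation = 1/1.09·[0.6769·0.0000 + 0.3231·48.2500] = 14.3013; exercise value = 0.0000 ≤ continuation, so V_u = 14.3013
Node d (S = 97.5): continuation = 1/1.09·[0.6769·48.2500 + 0.3231·111.6250] = 63.0505; exercise value = 77.5000 > continuation, so V_d = 77.5000 (exercise)
Node 0 (S = 150): continuation = 1/1.09·[0.6769·14.3013 + 0.3231·77.5000] = 31.8526; exercise value = 25.0000 ≤ continuation, so V_0 = 31.8526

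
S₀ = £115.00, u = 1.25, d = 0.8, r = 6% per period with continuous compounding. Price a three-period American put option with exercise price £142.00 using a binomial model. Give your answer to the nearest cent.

£27.00

Risk-neutral probability p = (e^0.06 − 0.8)/(1.25 − 0.8) = 0.2618/0.4500 = 0.5819
Terminal stock prices: S_uuu = 224.6, S_uud = 143.8, S_udd = 92, S_ddd = 58.88
Terminal payoffs (K − S): max(-82.61, 0) = 0, max(-1.75, 0) = 0, max(50, 0) = 50, max(83.12, 0) = 83.12
Node uu (S = 179.7): continuation = e^(−0.06)·[0.5819·0.0000 + 0.4181·0.0000] = 0.0000; exercise value = 0.0000 ≤ continuation, so V_uu = 0.0000
Node ud (S = 115): continuation = e^(−0.06)·[0.5819·0.0000 + 0.4181·50.0000] = 19.6895; exercise value = 27.0000 > continuation, so V_ud = 27.0000 (exercise)
Node dd (S = 73.6): continuation = e^(−0.06)·[0.5819·50.0000 + 0.4181·83.1200] = 60.1306; exercise value = 68.4000 > continuation, so V_dd = 68.4000 (exercise)
Node u (S = 143.8): continuation = e^(−0.06)·[0.5819·0.0000 + 0.4181·27.0000] = 10.6323; exercise value = 0.0000 ≤ continuation, so V_u = 10.6323
Node d (S = 92): continuation = e^(−0.06)·[0.5819·27.0000 + 0.4181·68.4000] = 41.7306; exercise value = 50.0000 > continuation, so V_d = 50.0000 (exercise)
Node 0 (S = 115): continuation = e^(−0.06)·[0.5819·10.6323 + 0.4181·50.0000] = 25.5158; exercise value = 27.0000 > continuation, so V_0 = 27.0000 (exercise)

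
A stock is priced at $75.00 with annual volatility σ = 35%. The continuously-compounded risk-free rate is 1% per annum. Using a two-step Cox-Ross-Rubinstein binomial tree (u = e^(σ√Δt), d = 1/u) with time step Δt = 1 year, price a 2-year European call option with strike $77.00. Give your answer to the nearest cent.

CRR parameters: u = e^(σ√Δt) = e^(0.35·√1) = 1.4191, d = 1/u = 0.7047
Per-period rate: rΔt = 0.01·1 = 0.01, so R = e^0.01 = 1.0101
Risk-neutral probability p = (e^0.01 − 0.7047)/(1.4191 − 0.7047) = 0.3054/0.7144 = 0.4275
Terminal stock prices: S_uu = 151, S_ud = 75, S_dd = 37.24
Terminal payoffs (S − K): max(74.03, 0) = 74.03, max(-2, 0) = 0, max(-39.76, 0) = 0
Node u (S = 106.4): V_u = e^(−0.01)·[0.4275·74.0315 + 0.5725·0.0000] = 31.3299
Node d (S = 52.85): V_d = e^(−0.01)·[0.4275·0.0000 + 0.5725·0.0000] = 0.0000
Node 0 (S = 75): V_0 = e^(−0.01)·[0.4275·31.3299 + 0.5725·0.0000] = 13.2588

$13.26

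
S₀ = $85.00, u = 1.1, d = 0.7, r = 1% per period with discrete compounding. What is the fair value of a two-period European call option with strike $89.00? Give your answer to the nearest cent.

$8.15

Risk-neutral probability p = (1 + 0.01 − 0.7)/(1.1 − 0.7) = 0.3100/0.4000 = 0.7750
Terminal stock prices: S_uu = 102.9, S_ud = 65.45, S_dd = 41.65
Terminal payoffs (S − K): max(13.85, 0) = 13.85, max(-23.55, 0) = 0, max(-47.35, 0) = 0
Node u (S = 93.5): V_u = 1/1.01·[0.7750·13.8500 + 0.2250·0.0000] = 10.6275
Node d (S = 59.5): V_d = 1/1.01·[0.7750·0.0000 + 0.2250·0.0000] = 0.0000
Node 0 (S = 85): V_0 = 1/1.01·[0.7750·10.6275 + 0.2250·0.0000] = 8.1547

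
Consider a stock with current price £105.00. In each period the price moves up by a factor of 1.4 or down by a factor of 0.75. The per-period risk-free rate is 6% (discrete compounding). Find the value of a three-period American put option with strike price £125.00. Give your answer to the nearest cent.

£27.46

Risk-neutral probability p = (1 + 0.06 − 0.75)/(1.4 − 0.75) = 0.3100/0.6500 = 0.4769
Terminal stock prices: S_uuu = 288.1, S_uud = 154.3, S_udd = 82.69, S_ddd = 44.3
Terminal payoffs (K − S): max(-163.1, 0) = 0, max(-29.35, 0) = 0, max(42.31, 0) = 42.31, max(80.7, 0) = 80.7
Node uu (S = 205.8): continuation = 1/1.06·[0.4769·0.0000 + 0.5231·0.0000] = 0.0000; exercise value = 0.0000 ≤ continuation, so V_uu = 0.0000
Node ud (S = 110.2): continuation = 1/1.06·[0.4769·0.0000 + 0.5231·42.3125] = 20.8799; exercise value = 14.7500 ≤ continuation, so V_ud = 20.8799
Node dd (S = 59.06): continuation = 1/1.06·[0.4769·42.3125 + 0.5231·80.7031] = 58.8620; exercise value = 65.9375 > continuation, so V_dd = 65.9375 (exercise)
Node u (S = 147): continuation = 1/1.06·[0.4769·0.0000 + 0.5231·20.8799] = 10.3036; exercise value = 0.0000 ≤ continuation, so V_u = 10.3036
Node d (S = 78.75): continuation = 1/1.06·[0.4769·20.8799 + 0.5231·65.9375] = 41.9325; exercise value = 46.2500 > continuation, so V_d = 46.2500 (exercise)
Node 0 (S = 105): continuation = 1/1.06·[0.4769·10.3036 + 0.5231·46.2500] = 27.4588; exercise value = 20.0000 ≤ continuation, so V_0 = 27.4588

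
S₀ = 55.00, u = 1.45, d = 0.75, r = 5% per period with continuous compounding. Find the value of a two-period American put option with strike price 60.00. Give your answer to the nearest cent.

10.20

Risk-neutral probability p = (e^0.05 − 0.75)/(1.45 − 0.75) = 0.3013/0.7000 = 0.4304
Terminal stock prices: S_uu = 115.6, S_ud = 59.81, S_dd = 30.94
Terminal payoffs (K − S): max(-55.64, 0) = 0, max(0.1875, 0) = 0.1875, max(29.06, 0) = 29.06
Node u (S = 79.75): continuation = e^(−0.05)·[0.4304·0.0000 + 0.5696·0.1875] = 0.1016; exercise value = 0.0000 ≤ continuation, so V_u = 0.1016
Node d (S = 41.25): continuation = e^(−0.05)·[0.4304·0.1875 + 0.5696·29.0625] = 15.8238; exercise value = 18.7500 > continuation, so V_d = 18.7500 (exercise)
Node 0 (S = 55): continuation = e^(−0.05)·[0.4304·0.1016 + 0.5696·18.7500] = 10.2009; exercise value = 5.0000 ≤ continuation, so V_0 = 10.2009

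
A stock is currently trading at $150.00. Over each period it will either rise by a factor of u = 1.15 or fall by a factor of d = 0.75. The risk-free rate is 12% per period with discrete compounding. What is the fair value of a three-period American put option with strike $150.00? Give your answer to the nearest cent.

$3.71

Risk-neutral probability p = (1 + 0.12 − 0.75)/(1.15 − 0.75) = 0.3700/0.4000 = 0.9250
Terminal stock prices: S_uuu = 228.1, S_uud = 148.8, S_udd = 97.03, S_ddd = 63.28
Terminal payoffs (K − S): max(-78.13, 0) = 0, max(1.219, 0) = 1.219, max(52.97, 0) = 52.97, max(86.72, 0) = 86.72
Node uu (S = 198.4): continuation = 1/1.12·[0.9250·0.0000 + 0.0750·1.2188] = 0.0816; exercise value = 0.0000 ≤ continuation, so V_uu = 0.0816
Node ud (S = 129.4): continuation = 1/1.12·[0.9250·1.2188 + 0.0750·52.9688] = 4.5536; exercise value = 20.6250 > continuation, so V_ud = 20.6250 (exercise)
Node dd (S = 84.38): continuation = 1/1.12·[0.9250·52.9688 + 0.0750·86.7188] = 49.5536; exercise value = 65.6250 > continuation, so V_dd = 65.6250 (exercise)
Node u (S = 172.5): continuation = 1/1.12·[0.9250·0.0816 + 0.0750·20.6250] = 1.4485; exercise value = 0.0000 ≤ continuation, so V_u = 1.4485
Node d (S = 112.5): continuation = 1/1.12·[0.9250·20.6250 + 0.0750·65.6250] = 21.4286; exercise value = 37.5000 > continuation, so V_d = 37.5000 (exercise)
Node 0 (S = 150): continuation = 1/1.12·[0.9250·1.4485 + 0.0750·37.5000] = 3.7075; exercise value = 0.0000 ≤ continuation, so V_0 = 3.7075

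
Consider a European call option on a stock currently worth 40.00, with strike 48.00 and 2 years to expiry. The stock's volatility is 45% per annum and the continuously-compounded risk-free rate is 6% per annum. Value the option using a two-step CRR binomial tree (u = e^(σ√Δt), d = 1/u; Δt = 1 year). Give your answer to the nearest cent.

CRR parameters: u = e^(σ√Δt) = e^(0.45·√1) = 1.5683, d = 1/u = 0.6376
Per-period rate: rΔt = 0.06·1 = 0.06, so R = e^0.06 = 1.0618
Risk-neutral probability p = (e^0.06 − 0.6376)/(1.5683 − 0.6376) = 0.4242/0.9307 = 0.4558
Terminal stock prices: S_uu = 98.38, S_ud = 40, S_dd = 16.26
Terminal payoffs (S − K): max(50.38, 0) = 50.38, max(-8, 0) = 0, max(-31.74, 0) = 0
Node u (S = 62.73): V_u = e^(−0.06)·[0.4558·50.3841 + 0.5442·0.0000] = 21.6278
Node d (S = 25.51): V_d = e^(−0.06)·[0.4558·0.0000 + 0.5442·0.0000] = 0.0000
Node 0 (S = 40): V_0 = e^(−0.06)·[0.4558·21.6278 + 0.5442·0.0000] = 9.2839

9.28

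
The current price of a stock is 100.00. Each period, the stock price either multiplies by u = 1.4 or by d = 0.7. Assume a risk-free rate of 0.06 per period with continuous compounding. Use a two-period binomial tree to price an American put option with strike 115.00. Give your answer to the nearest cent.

Risk-neutral probability p = (e^0.06 − 0.7)/(1.4 − 0.7) = 0.3618/0.7000 = 0.5169
Terminal stock prices: S_uu = 196, S_ud = 98, S_dd = 49
Terminal payoffs (K − S): max(-81, 0) = 0, max(17, 0) = 17, max(66, 0) = 66
Node u (S = 140): continuation = e^(−0.06)·[0.5169·0.0000 + 0.4831·17.0000] = 7.7343; exercise value = 0.0000 ≤ continuation, so V_u = 7.7343
Node d (S = 70): continuation = e^(−0.06)·[0.5169·17.0000 + 0.4831·66.0000] = 38.3029; exercise value = 45.0000 > continuation, so V_d = 45.0000 (exercise)
Node 0 (S = 100): continuation = e^(−0.06)·[0.5169·7.7343 + 0.4831·45.0000] = 24.2382; exercise value = 15.0000 ≤ continuation, so V_0 = 24.2382

24.24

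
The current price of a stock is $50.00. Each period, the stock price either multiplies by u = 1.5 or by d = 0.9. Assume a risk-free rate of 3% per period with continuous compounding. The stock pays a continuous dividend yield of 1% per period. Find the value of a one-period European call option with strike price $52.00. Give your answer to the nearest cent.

$4.47

Per-period risk-free factor R = e^0.03 = 1.0305; dividend-adjusted growth = e^(0.03−0.01) = 1.0202.
Risk-neutral probability p = (1.0202 − 0.9)/(1.5 − 0.9) = 0.1202/0.6000 = 0.2003
Terminal stock prices: S_u = 75, S_d = 45
Terminal payoffs (S − K): max(23, 0) = 23, max(-7, 0) = 0
Node 0 (S = 50): V_0 = e^(−0.03)·[0.2003·23.0000 + 0.7997·0.0000] = 4.4715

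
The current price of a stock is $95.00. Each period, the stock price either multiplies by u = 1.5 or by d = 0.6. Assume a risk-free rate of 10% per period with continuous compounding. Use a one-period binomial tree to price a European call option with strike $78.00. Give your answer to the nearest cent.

$32.76

Risk-neutral probability p = (e^0.1 − 0.6)/(1.5 − 0.6) = 0.5052/0.9000 = 0.5613
Terminal stock prices: S_u = 142.5, S_d = 57
Terminal payoffs (S − K): max(64.5, 0) = 64.5, max(-21, 0) = 0
Node 0 (S = 95): V_0 = e^(−0.1)·[0.5613·64.5000 + 0.4387·0.0000] = 32.7587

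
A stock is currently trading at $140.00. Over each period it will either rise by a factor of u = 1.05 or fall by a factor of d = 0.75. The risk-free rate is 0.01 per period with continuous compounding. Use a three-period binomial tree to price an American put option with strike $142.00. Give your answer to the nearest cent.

Risk-neutral probability p = (e^0.01 − 0.75)/(1.05 − 0.75) = 0.2601/0.3000 = 0.8668
Terminal stock prices: S_uuu = 162.1, S_uud = 115.8, S_udd = 82.69, S_ddd = 59.06
Terminal payoffs (K − S): max(-20.07, 0) = 0, max(26.24, 0) = 26.24, max(59.31, 0) = 59.31, max(82.94, 0) = 82.94
Node uu (S = 154.3): continuation = e^(−0.01)·[0.8668·0.0000 + 0.1332·26.2375] = 3.4592; exercise value = 0.0000 ≤ continuation, so V_uu = 3.4592
Node ud (S = 110.2): continuation = e^(−0.01)·[0.8668·26.2375 + 0.1332·59.3125] = 30.3371; exercise value = 31.7500 > continuation, so V_ud = 31.7500 (exercise)
Node dd (S = 78.75): continuation = e^(−0.01)·[0.8668·59.3125 + 0.1332·82.9375] = 61.8371; exercise value = 63.2500 > continuation, so V_dd = 63.2500 (exercise)
Node u (S = 147): continuation = e^(−0.01)·[0.8668·3.4592 + 0.1332·31.7500] = 7.1547; exercise value = 0.0000 ≤ continuation, so V_u = 7.1547
Node d (S = 105): continuation = e^(−0.01)·[0.8668·31.7500 + 0.1332·63.2500] = 35.5871; exercise value = 37.0000 > continuation, so V_d = 37.0000 (exercise)
Node 0 (S = 140): continuation = e^(−0.01)·[0.8668·7.1547 + 0.1332·37.0000] = 11.0183; exercise value = 2.0000 ≤ continuation, so V_0 = 11.0183

$11.02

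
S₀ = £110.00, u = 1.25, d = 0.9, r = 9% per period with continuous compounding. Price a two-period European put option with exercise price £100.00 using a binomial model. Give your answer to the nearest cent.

Risk-neutral probability p = (e^0.09 − 0.9)/(1.25 − 0.9) = 0.1942/0.3500 = 0.5548
Terminal stock prices: S_uu = 171.9, S_ud = 123.8, S_dd = 89.1
Terminal payoffs (K − S): max(-71.88, 0) = 0, max(-23.75, 0) = 0, max(10.9, 0) = 10.9
Node u (S = 137.5): V_u = e^(−0.09)·[0.5548·0.0000 + 0.4452·0.0000] = 0.0000
Node d (S = 99): V_d = e^(−0.09)·[0.5548·0.0000 + 0.4452·10.9000] = 4.4352
Node 0 (S = 110): V_0 = e^(−0.09)·[0.5548·0.0000 + 0.4452·4.4352] = 1.8047

£1.80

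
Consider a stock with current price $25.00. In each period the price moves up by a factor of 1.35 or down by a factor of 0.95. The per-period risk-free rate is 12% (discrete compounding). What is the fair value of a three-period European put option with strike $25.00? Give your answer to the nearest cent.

Risk-neutral probability p = (1 + 0.12 − 0.95)/(1.35 − 0.95) = 0.1700/0.4000 = 0.4250
Terminal stock prices: S_uuu = 61.51, S_uud = 43.28, S_udd = 30.46, S_ddd = 21.43
Terminal payoffs (K − S): max(-36.51, 0) = 0, max(-18.28, 0) = 0, max(-5.459, 0) = 0, max(3.566, 0) = 3.566
Node uu (S = 45.56): V_uu = 1/1.12·[0.4250·0.0000 + 0.5750·0.0000] = 0.0000
Node ud (S = 32.06): V_ud = 1/1.12·[0.4250·0.0000 + 0.5750·0.0000] = 0.0000
Node dd (S = 22.56): V_dd = 1/1.12·[0.4250·0.0000 + 0.5750·3.5656] = 1.8306
Node u (S = 33.75): V_u = 1/1.12·[0.4250·0.0000 + 0.5750·0.0000] = 0.0000
Node d (S = 23.75): V_d = 1/1.12·[0.4250·0.0000 + 0.5750·1.8306] = 0.9398
Node 0 (S = 25): V_0 = 1/1.12·[0.4250·0.0000 + 0.5750·0.9398] = 0.4825

$0.48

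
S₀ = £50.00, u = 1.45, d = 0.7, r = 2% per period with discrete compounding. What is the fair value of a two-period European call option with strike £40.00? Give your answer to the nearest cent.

£16.45

Risk-neutral probability p = (1 + 0.02 − 0.7)/(1.45 − 0.7) = 0.3200/0.7500 = 0.4267
Terminal stock prices: S_uu = 105.1, S_ud = 50.75, S_dd = 24.5
Terminal payoffs (S − K): max(65.12, 0) = 65.12, max(10.75, 0) = 10.75, max(-15.5, 0) = 0
Node u (S = 72.5): V_u = 1/1.02·[0.4267·65.1250 + 0.5733·10.7500] = 33.2843
Node d (S = 35): V_d = 1/1.02·[0.4267·10.7500 + 0.5733·0.0000] = 4.4967
Node 0 (S = 50): V_0 = 1/1.02·[0.4267·33.2843 + 0.5733·4.4967] = 16.4504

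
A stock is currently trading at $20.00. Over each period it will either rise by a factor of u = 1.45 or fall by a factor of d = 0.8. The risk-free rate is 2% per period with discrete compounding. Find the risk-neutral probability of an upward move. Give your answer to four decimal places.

Risk-neutral probability p = (1 + 0.02 − 0.8)/(1.45 − 0.8) = 0.2200/0.6500 = 0.3385

p = 0.3385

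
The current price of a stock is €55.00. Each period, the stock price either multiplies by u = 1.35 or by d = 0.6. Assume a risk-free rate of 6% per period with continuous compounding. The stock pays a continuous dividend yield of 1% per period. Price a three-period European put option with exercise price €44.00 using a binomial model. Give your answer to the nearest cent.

€5.83

Per-period risk-free factor R = e^0.06 = 1.0618; dividend-adjusted growth = e^(0.06−0.01) = 1.0513.
Risk-neutral probability p = (1.0513 − 0.6)/(1.35 − 0.6) = 0.4513/0.7500 = 0.6017
Terminal stock prices: S_uuu = 135.3, S_uud = 60.14, S_udd = 26.73, S_ddd = 11.88
Terminal payoffs (K − S): max(-91.32, 0) = 0, max(-16.14, 0) = 0, max(17.27, 0) = 17.27, max(32.12, 0) = 32.12
Node uu (S = 100.2): V_uu = e^(−0.06)·[0.6017·0.0000 + 0.3983·0.0000] = 0.0000
Node ud (S = 44.55): V_ud = e^(−0.06)·[0.6017·0.0000 + 0.3983·17.2700] = 6.4781
Node dd (S = 19.8): V_dd = e^(−0.06)·[0.6017·17.2700 + 0.3983·32.1200] = 21.8347
Node u (S = 74.25): V_u = e^(−0.06)·[0.6017·0.0000 + 0.3983·6.4781] = 2.4300
Node d (S = 33): V_d = e^(−0.06)·[0.6017·6.4781 + 0.3983·21.8347] = 11.8613
Node 0 (S = 55): V_0 = e^(−0.06)·[0.6017·2.4300 + 0.3983·11.8613] = 5.8263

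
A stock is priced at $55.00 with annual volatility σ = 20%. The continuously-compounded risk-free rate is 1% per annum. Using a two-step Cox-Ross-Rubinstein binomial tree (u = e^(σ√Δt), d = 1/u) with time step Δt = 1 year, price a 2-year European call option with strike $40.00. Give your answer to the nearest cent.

$16.64

CRR parameters: u = e^(σ√Δt) = e^(0.2·√1) = 1.2214, d = 1/u = 0.8187
Per-period rate: rΔt = 0.01·1 = 0.01, so R = e^0.01 = 1.0101
Risk-neutral probability p = (e^0.01 − 0.8187)/(1.2214 − 0.8187) = 0.1913/0.4027 = 0.4751
Terminal stock prices: S_uu = 82.05, S_ud = 55, S_dd = 36.87
Terminal payoffs (S − K): max(42.05, 0) = 42.05, max(15, 0) = 15, max(-3.132, 0) = 0
Node u (S = 67.18): V_u = e^(−0.01)·[0.4751·42.0504 + 0.5249·15.0000] = 27.5752
Node d (S = 45.03): V_d = e^(−0.01)·[0.4751·15.0000 + 0.5249·0.0000] = 7.0560
Node 0 (S = 55): V_0 = e^(−0.01)·[0.4751·27.5752 + 0.5249·7.0560] = 16.6379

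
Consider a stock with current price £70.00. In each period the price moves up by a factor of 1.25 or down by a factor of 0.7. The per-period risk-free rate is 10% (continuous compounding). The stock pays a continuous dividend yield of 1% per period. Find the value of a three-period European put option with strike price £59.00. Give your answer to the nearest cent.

Per-period risk-free factor R = e^0.1 = 1.1052; dividend-adjusted growth = e^(0.1−0.01) = 1.0942.
Risk-neutral probability p = (1.0942 − 0.7)/(1.25 − 0.7) = 0.3942/0.5500 = 0.7167
Terminal stock prices: S_uuu = 136.7, S_uud = 76.56, S_udd = 42.87, S_ddd = 24.01
Terminal payoffs (K − S): max(-77.72, 0) = 0, max(-17.56, 0) = 0, max(16.13, 0) = 16.13, max(34.99, 0) = 34.99
Node uu (S = 109.4): V_uu = e^(−0.1)·[0.7167·0.0000 + 0.2833·0.0000] = 0.0000
Node ud (S = 61.25): V_ud = e^(−0.1)·[0.7167·0.0000 + 0.2833·16.1250] = 4.1338
Node dd (S = 34.3): V_dd = e^(−0.1)·[0.7167·16.1250 + 0.2833·34.9900] = 19.4267
Node u (S = 87.5): V_u = e^(−0.1)·[0.7167·0.0000 + 0.2833·4.1338] = 1.0597
Node d (S = 49): V_d = e^(−0.1)·[0.7167·4.1338 + 0.2833·19.4267] = 7.6609
Node 0 (S = 70): V_0 = e^(−0.1)·[0.7167·1.0597 + 0.2833·7.6609] = 2.6511

£2.65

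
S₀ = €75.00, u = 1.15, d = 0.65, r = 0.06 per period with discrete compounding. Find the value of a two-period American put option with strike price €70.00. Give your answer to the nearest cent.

Risk-neutral probability p = (1 + 0.06 − 0.65)/(1.15 − 0.65) = 0.4100/0.5000 = 0.8200
Terminal stock prices: S_uu = 99.19, S_ud = 56.06, S_dd = 31.69
Terminal payoffs (K − S): max(-29.19, 0) = 0, max(13.94, 0) = 13.94, max(38.31, 0) = 38.31
Node u (S = 86.25): continuation = 1/1.06·[0.8200·0.0000 + 0.1800·13.9375] = 2.3667; exercise value = 0.0000 ≤ continuation, so V_u = 2.3667
Node d (S = 48.75): continuation = 1/1.06·[0.8200·13.9375 + 0.1800·38.3125] = 17.2877; exercise value = 21.2500 > continuation, so V_d = 21.2500 (exercise)
Node 0 (S = 75): continuation = 1/1.06·[0.8200·2.3667 + 0.1800·21.2500] = 5.4394; exercise value = 0.0000 ≤ continuation, so V_0 = 5.4394

€5.44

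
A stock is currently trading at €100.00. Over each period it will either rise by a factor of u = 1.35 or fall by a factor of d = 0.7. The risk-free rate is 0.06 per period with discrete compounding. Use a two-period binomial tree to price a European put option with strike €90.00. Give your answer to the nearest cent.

Risk-neutral probability p = (1 + 0.06 − 0.7)/(1.35 − 0.7) = 0.3600/0.6500 = 0.5538
Terminal stock prices: S_uu = 182.3, S_ud = 94.5, S_dd = 49
Terminal payoffs (K − S): max(-92.25, 0) = 0, max(-4.5, 0) = 0, max(41, 0) = 41
Node u (S = 135): V_u = 1/1.06·[0.5538·0.0000 + 0.4462·0.0000] = 0.0000
Node d (S = 70): V_d = 1/1.06·[0.5538·0.0000 + 0.4462·41.0000] = 17.2569
Node 0 (S = 100): V_0 = 1/1.06·[0.5538·0.0000 + 0.4462·17.2569] = 7.2634

€7.26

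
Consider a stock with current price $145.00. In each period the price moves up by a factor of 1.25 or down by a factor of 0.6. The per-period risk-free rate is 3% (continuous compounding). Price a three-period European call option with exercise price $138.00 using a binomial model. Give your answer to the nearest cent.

Risk-neutral probability p = (e^0.03 − 0.6)/(1.25 − 0.6) = 0.4305/0.6500 = 0.6622
Terminal stock prices: S_uuu = 283.2, S_uud = 135.9, S_udd = 65.25, S_ddd = 31.32
Terminal payoffs (S − K): max(145.2, 0) = 145.2, max(-2.062, 0) = 0, max(-72.75, 0) = 0, max(-106.7, 0) = 0
Node uu (S = 226.6): V_uu = e^(−0.03)·[0.6622·145.2031 + 0.3378·0.0000] = 93.3171
Node ud (S = 108.8): V_ud = e^(−0.03)·[0.6622·0.0000 + 0.3378·0.0000] = 0.0000
Node dd (S = 52.2): V_dd = e^(−0.03)·[0.6622·0.0000 + 0.3378·0.0000] = 0.0000
Node u (S = 181.2): V_u = e^(−0.03)·[0.6622·93.3171 + 0.3378·0.0000] = 59.9717
Node d (S = 87): V_d = e^(−0.03)·[0.6622·0.0000 + 0.3378·0.0000] = 0.0000
Node 0 (S = 145): V_0 = e^(−0.03)·[0.6622·59.9717 + 0.3378·0.0000] = 38.5417

$38.54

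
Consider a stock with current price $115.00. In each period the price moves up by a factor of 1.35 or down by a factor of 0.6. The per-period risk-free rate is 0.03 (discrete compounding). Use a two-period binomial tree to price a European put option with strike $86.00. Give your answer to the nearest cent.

Risk-neutral probability p = (1 + 0.03 − 0.6)/(1.35 − 0.6) = 0.4300/0.7500 = 0.5733
Terminal stock prices: S_uu = 209.6, S_ud = 93.15, S_dd = 41.4
Terminal payoffs (K − S): max(-123.6, 0) = 0, max(-7.15, 0) = 0, max(44.6, 0) = 44.6
Node u (S = 155.2): V_u = 1/1.03·[0.5733·0.0000 + 0.4267·0.0000] = 0.0000
Node d (S = 69): V_d = 1/1.03·[0.5733·0.0000 + 0.4267·44.6000] = 18.4751
Node 0 (S = 115): V_0 = 1/1.03·[0.5733·0.0000 + 0.4267·18.4751] = 7.6531

$7.65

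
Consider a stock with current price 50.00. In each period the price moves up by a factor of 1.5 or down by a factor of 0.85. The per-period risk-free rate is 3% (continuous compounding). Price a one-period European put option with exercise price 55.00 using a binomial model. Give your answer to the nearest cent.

8.76

Risk-neutral probability p = (e^0.03 − 0.85)/(1.5 − 0.85) = 0.1805/0.6500 = 0.2776
Terminal stock prices: S_u = 75, S_d = 42.5
Terminal payoffs (K − S): max(-20, 0) = 0, max(12.5, 0) = 12.5
Node 0 (S = 50): V_0 = e^(−0.03)·[0.2776·0.0000 + 0.7224·12.5000] = 8.7629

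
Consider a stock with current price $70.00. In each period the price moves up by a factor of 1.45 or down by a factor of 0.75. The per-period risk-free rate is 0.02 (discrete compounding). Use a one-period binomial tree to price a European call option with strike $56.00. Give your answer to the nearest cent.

Risk-neutral probability p = (1 + 0.02 − 0.75)/(1.45 − 0.75) = 0.2700/0.7000 = 0.3857
Terminal stock prices: S_u = 101.5, S_d = 52.5
Terminal payoffs (S − K): max(45.5, 0) = 45.5, max(-3.5, 0) = 0
Node 0 (S = 70): V_0 = 1/1.02·[0.3857·45.5000 + 0.6143·0.0000] = 17.2059

$17.21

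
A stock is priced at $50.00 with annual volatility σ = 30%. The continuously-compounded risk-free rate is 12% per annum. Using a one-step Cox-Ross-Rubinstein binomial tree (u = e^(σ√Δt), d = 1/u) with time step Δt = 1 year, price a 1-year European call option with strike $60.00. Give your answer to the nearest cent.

CRR parameters: u = e^(σ√Δt) = e^(0.3·√1) = 1.3499, d = 1/u = 0.7408
Per-period rate: rΔt = 0.12·1 = 0.12, so R = e^0.12 = 1.1275
Risk-neutral probability p = (e^0.12 − 0.7408)/(1.3499 − 0.7408) = 0.3867/0.6090 = 0.6349
Terminal stock prices: S_u = 67.49, S_d = 37.04
Terminal payoffs (S − K): max(7.493, 0) = 7.493, max(-22.96, 0) = 0
Node 0 (S = 50): V_0 = e^(−0.12)·[0.6349·7.4929 + 0.3651·0.0000] = 4.2193

$4.22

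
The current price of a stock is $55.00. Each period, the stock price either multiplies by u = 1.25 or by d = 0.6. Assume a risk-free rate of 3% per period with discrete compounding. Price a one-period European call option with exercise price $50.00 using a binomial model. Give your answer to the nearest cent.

$12.04

Risk-neutral probability p = (1 + 0.03 − 0.6)/(1.25 − 0.6) = 0.4300/0.6500 = 0.6615
Terminal stock prices: S_u = 68.75, S_d = 33
Terminal payoffs (S − K): max(18.75, 0) = 18.75, max(-17, 0) = 0
Node 0 (S = 55): V_0 = 1/1.03·[0.6615·18.7500 + 0.3385·0.0000] = 12.0426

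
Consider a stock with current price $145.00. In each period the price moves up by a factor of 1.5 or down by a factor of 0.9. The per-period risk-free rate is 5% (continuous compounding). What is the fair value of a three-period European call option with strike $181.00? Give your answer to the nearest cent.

$18.08

Risk-neutral probability p = (e^0.05 − 0.9)/(1.5 − 0.9) = 0.1513/0.6000 = 0.2521
Terminal stock prices: S_uuu = 489.4, S_uud = 293.6, S_udd = 176.2, S_ddd = 105.7
Terminal payoffs (S − K): max(308.4, 0) = 308.4, max(112.6, 0) = 112.6, max(-4.825, 0) = 0, max(-75.29, 0) = 0
Node uu (S = 326.2): V_uu = e^(−0.05)·[0.2521·308.3750 + 0.7479·112.6250] = 154.0775
Node ud (S = 195.8): V_ud = e^(−0.05)·[0.2521·112.6250 + 0.7479·0.0000] = 27.0100
Node dd (S = 117.5): V_dd = e^(−0.05)·[0.2521·0.0000 + 0.7479·0.0000] = 0.0000
Node u (S = 217.5): V_u = e^(−0.05)·[0.2521·154.0775 + 0.7479·27.0100] = 56.1664
Node d (S = 130.5): V_d = e^(−0.05)·[0.2521·27.0100 + 0.7479·0.0000] = 6.4776
Node 0 (S = 145): V_0 = e^(−0.05)·[0.2521·56.1664 + 0.7479·6.4776] = 18.0782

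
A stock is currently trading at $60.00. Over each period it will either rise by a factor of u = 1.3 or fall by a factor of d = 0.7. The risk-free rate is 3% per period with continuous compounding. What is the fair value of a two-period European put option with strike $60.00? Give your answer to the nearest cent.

$8.33

Risk-neutral probability p = (e^0.03 − 0.7)/(1.3 − 0.7) = 0.3305/0.6000 = 0.5508
Terminal stock prices: S_uu = 101.4, S_ud = 54.6, S_dd = 29.4
Terminal payoffs (K − S): max(-41.4, 0) = 0, max(5.4, 0) = 5.4, max(30.6, 0) = 30.6
Node u (S = 78): V_u = e^(−0.03)·[0.5508·0.0000 + 0.4492·5.4000] = 2.3542
Node d (S = 42): V_d = e^(−0.03)·[0.5508·5.4000 + 0.4492·30.6000] = 16.2267
Node 0 (S = 60): V_0 = e^(−0.03)·[0.5508·2.3542 + 0.4492·16.2267] = 8.3326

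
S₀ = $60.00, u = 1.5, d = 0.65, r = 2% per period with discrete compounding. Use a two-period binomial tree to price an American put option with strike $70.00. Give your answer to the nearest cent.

Risk-neutral probability p = (1 + 0.02 − 0.65)/(1.5 − 0.65) = 0.3700/0.8500 = 0.4353
Terminal stock prices: S_uu = 135, S_ud = 58.5, S_dd = 25.35
Terminal payoffs (K − S): max(-65, 0) = 0, max(11.5, 0) = 11.5, max(44.65, 0) = 44.65
Node u (S = 90): continuation = 1/1.02·[0.4353·0.0000 + 0.5647·11.5000] = 6.3668; exercise value = 0.0000 ≤ continuation, so V_u = 6.3668
Node d (S = 39): continuation = 1/1.02·[0.4353·11.5000 + 0.5647·44.6500] = 29.6275; exercise value = 31.0000 > continuation, so V_d = 31.0000 (exercise)
Node 0 (S = 60): continuation = 1/1.02·[0.4353·6.3668 + 0.5647·31.0000] = 19.8797; exercise value = 10.0000 ≤ continuation, so V_0 = 19.8797

$19.88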